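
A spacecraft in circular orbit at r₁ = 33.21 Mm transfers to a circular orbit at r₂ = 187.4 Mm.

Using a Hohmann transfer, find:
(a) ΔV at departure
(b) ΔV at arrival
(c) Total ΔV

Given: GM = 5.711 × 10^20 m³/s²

Convert to SI: r₁ = 33.21 Mm = 3.321e+07 m; r₂ = 187.4 Mm = 1.874e+08 m.
Transfer semi-major axis: a_t = (r₁ + r₂)/2 = (3.321e+07 + 1.874e+08)/2 = 1.10305e+08 m.
Circular speeds: v₁ = √(GM/r₁) = 4.14688e+06 m/s, v₂ = √(GM/r₂) = 1.74571e+06 m/s.
Transfer speeds (vis-viva v² = GM(2/r − 1/a_t)): v₁ᵗ = 5.40516e+06 m/s, v₂ᵗ = 957873 m/s.
(a) ΔV₁ = |v₁ᵗ − v₁| ≈ 1.258e+06 m/s = 1258 km/s.
(b) ΔV₂ = |v₂ − v₂ᵗ| ≈ 7.878e+05 m/s = 787.8 km/s.
(c) ΔV_total = ΔV₁ + ΔV₂ ≈ 2.046e+06 m/s = 2046 km/s.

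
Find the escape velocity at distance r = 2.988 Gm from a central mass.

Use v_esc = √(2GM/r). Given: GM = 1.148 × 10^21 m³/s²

Convert to SI: r = 2.988 Gm = 2.988e+09 m.
Escape velocity comes from setting total energy to zero: ½v² − GM/r = 0 ⇒ v_esc = √(2GM / r).
v_esc = √(2 · 1.148e+21 / 2.988e+09) m/s ≈ 8.766e+05 m/s = 876.6 km/s.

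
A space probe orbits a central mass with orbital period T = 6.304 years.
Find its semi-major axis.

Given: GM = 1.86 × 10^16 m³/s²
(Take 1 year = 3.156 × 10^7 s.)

Convert to SI: T = 6.304 years = 1.98954e+08 s.
Invert Kepler's third law: a = (GM · T² / (4π²))^(1/3).
Substituting T = 1.98954e+08 s and GM = 1.86e+16 m³/s²:
a = (1.86e+16 · (1.98954e+08)² / (4π²))^(1/3) m
a ≈ 2.652e+10 m = 26.52 Gm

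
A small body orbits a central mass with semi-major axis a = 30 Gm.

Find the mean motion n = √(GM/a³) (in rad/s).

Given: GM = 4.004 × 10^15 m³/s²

Convert to SI: a = 30 Gm = 3e+10 m.
n = √(GM / a³).
n = √(4.004e+15 / (3e+10)³) rad/s ≈ 1.218e-08 rad/s.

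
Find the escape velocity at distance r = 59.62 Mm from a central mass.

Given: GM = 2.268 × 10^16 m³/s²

Convert to SI: r = 59.62 Mm = 5.962e+07 m.
Escape velocity comes from setting total energy to zero: ½v² − GM/r = 0 ⇒ v_esc = √(2GM / r).
v_esc = √(2 · 2.268e+16 / 5.962e+07) m/s ≈ 2.758e+04 m/s = 27.58 km/s.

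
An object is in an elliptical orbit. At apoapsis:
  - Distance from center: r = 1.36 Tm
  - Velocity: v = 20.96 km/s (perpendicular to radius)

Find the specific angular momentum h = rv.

Convert to SI: r = 1.36 Tm = 1.36e+12 m; v = 20.96 km/s = 20960 m/s.
With v perpendicular to r, h = r · v.
h = 1.36e+12 · 20960 m²/s ≈ 2.851e+16 m²/s.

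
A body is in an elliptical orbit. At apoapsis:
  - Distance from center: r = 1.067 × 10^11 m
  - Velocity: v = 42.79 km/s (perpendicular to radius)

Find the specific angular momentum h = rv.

Convert to SI: v = 42.79 km/s = 42790 m/s.
With v perpendicular to r, h = r · v.
h = 1.067e+11 · 42790 m²/s ≈ 4.566e+15 m²/s.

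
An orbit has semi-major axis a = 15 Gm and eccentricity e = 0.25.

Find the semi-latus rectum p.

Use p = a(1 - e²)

Convert to SI: a = 15 Gm = 1.5e+10 m.
p = a (1 − e²).
p = 1.5e+10 · (1 − (0.25)²) = 1.5e+10 · 0.9375 ≈ 1.406e+10 m = 14.06 Gm.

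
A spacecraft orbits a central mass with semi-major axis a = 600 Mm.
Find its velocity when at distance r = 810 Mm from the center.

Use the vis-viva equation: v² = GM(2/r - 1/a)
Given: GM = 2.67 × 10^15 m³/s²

Convert to SI: a = 600 Mm = 6e+08 m; r = 810 Mm = 8.1e+08 m.
Vis-viva: v = √(GM · (2/r − 1/a)).
2/r − 1/a = 2/8.1e+08 − 1/6e+08 = 8.02469e-10 m⁻¹.
v = √(2.67e+15 · 8.02469e-10) m/s ≈ 1464 m/s = 1.464 km/s.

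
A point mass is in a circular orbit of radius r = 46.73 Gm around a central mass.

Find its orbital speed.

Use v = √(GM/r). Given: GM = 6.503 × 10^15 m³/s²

Convert to SI: r = 46.73 Gm = 4.673e+10 m.
For a circular orbit, gravity supplies the centripetal force, so v = √(GM / r).
v = √(6.503e+15 / 4.673e+10) m/s ≈ 373 m/s = 373 m/s.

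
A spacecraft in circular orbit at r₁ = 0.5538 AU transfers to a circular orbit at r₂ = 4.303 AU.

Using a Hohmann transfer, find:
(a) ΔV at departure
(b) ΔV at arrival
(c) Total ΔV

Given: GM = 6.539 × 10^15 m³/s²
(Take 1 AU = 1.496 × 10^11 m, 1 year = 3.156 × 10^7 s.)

Convert to SI: r₁ = 0.5538 AU = 8.28485e+10 m; r₂ = 4.303 AU = 6.43729e+11 m.
Transfer semi-major axis: a_t = (r₁ + r₂)/2 = (8.28485e+10 + 6.43729e+11)/2 = 3.63289e+11 m.
Circular speeds: v₁ = √(GM/r₁) = 280.94 m/s, v₂ = √(GM/r₂) = 100.787 m/s.
Transfer speeds (vis-viva v² = GM(2/r − 1/a_t)): v₁ᵗ = 373.972 m/s, v₂ᵗ = 48.1305 m/s.
(a) ΔV₁ = |v₁ᵗ − v₁| ≈ 93.03 m/s = 0.01963 AU/year.
(b) ΔV₂ = |v₂ − v₂ᵗ| ≈ 52.66 m/s = 0.01111 AU/year.
(c) ΔV_total = ΔV₁ + ΔV₂ ≈ 145.7 m/s = 0.03073 AU/year.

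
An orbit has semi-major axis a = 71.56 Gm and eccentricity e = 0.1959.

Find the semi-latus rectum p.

Convert to SI: a = 71.56 Gm = 7.156e+10 m.
p = a (1 − e²).
p = 7.156e+10 · (1 − (0.1959)²) = 7.156e+10 · 0.961623 ≈ 6.881e+10 m = 68.81 Gm.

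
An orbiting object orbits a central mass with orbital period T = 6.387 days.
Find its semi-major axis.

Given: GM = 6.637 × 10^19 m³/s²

Convert to SI: T = 6.387 days = 551837 s.
Invert Kepler's third law: a = (GM · T² / (4π²))^(1/3).
Substituting T = 551837 s and GM = 6.637e+19 m³/s²:
a = (6.637e+19 · (551837)² / (4π²))^(1/3) m
a ≈ 8e+09 m = 8 Gm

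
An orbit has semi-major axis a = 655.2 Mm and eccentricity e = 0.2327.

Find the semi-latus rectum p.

Convert to SI: a = 655.2 Mm = 6.552e+08 m.
p = a (1 − e²).
p = 6.552e+08 · (1 − (0.2327)²) = 6.552e+08 · 0.945851 ≈ 6.197e+08 m = 619.7 Mm.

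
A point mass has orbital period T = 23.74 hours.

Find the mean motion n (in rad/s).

Convert to SI: T = 23.74 hours = 85464 s.
n = 2π / T.
n = 2π / 85464 s ≈ 7.352e-05 rad/s.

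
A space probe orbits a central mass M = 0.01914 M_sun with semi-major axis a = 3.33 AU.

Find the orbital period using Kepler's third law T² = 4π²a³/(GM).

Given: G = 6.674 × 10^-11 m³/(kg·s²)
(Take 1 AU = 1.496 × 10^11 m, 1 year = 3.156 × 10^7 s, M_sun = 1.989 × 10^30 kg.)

Convert to SI: a = 3.33 AU = 4.98168e+11 m; M = 0.01914 M_sun = 3.80695e+28 kg.
GM = G · M = 6.674e-11 · 3.80695e+28 = 2.54076e+18 m³/s².
Kepler's third law: T = 2π √(a³ / GM).
Substituting a = 4.98168e+11 m and GM = 2.54076e+18 m³/s²:
T = 2π √((4.98168e+11)³ / 2.54076e+18) s
T ≈ 1.386e+09 s = 43.92 years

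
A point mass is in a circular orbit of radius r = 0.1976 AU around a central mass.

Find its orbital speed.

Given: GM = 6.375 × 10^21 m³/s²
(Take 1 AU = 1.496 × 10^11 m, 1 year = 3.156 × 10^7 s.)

Convert to SI: r = 0.1976 AU = 2.9561e+10 m.
For a circular orbit, gravity supplies the centripetal force, so v = √(GM / r).
v = √(6.375e+21 / 2.9561e+10) m/s ≈ 4.644e+05 m/s = 97.97 AU/year.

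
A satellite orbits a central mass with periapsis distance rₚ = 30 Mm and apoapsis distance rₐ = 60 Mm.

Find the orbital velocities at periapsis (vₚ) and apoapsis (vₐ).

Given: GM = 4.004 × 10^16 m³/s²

Convert to SI: rₚ = 30 Mm = 3e+07 m; rₐ = 60 Mm = 6e+07 m.
Use the vis-viva equation v² = GM(2/r − 1/a) with a = (rₚ + rₐ)/2 = (3e+07 + 6e+07)/2 = 4.5e+07 m.
vₚ = √(GM · (2/rₚ − 1/a)) = √(4.004e+16 · (2/3e+07 − 1/4.5e+07)) m/s ≈ 4.218e+04 m/s = 42.18 km/s.
vₐ = √(GM · (2/rₐ − 1/a)) = √(4.004e+16 · (2/6e+07 − 1/4.5e+07)) m/s ≈ 2.109e+04 m/s = 21.09 km/s.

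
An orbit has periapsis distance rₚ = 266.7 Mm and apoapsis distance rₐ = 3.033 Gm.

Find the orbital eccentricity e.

Convert to SI: rₚ = 266.7 Mm = 2.667e+08 m; rₐ = 3.033 Gm = 3.033e+09 m.
e = (rₐ − rₚ) / (rₐ + rₚ).
e = (3.033e+09 − 2.667e+08) / (3.033e+09 + 2.667e+08) = 2.7663e+09 / 3.2997e+09 ≈ 0.8383.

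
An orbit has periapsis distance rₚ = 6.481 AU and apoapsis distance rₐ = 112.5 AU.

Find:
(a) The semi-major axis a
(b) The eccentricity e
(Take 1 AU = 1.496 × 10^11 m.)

Convert to SI: rₚ = 6.481 AU = 9.69558e+11 m; rₐ = 112.5 AU = 1.683e+13 m.
(a) a = (rₚ + rₐ) / 2 = (9.69558e+11 + 1.683e+13) / 2 ≈ 8.9e+12 m = 59.49 AU.
(b) e = (rₐ − rₚ) / (rₐ + rₚ) = (1.683e+13 − 9.69558e+11) / (1.683e+13 + 9.69558e+11) ≈ 0.8911.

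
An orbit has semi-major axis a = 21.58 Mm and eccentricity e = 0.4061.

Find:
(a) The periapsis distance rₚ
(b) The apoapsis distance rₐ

Convert to SI: a = 21.58 Mm = 2.158e+07 m.
(a) rₚ = a(1 − e) = 2.158e+07 · (1 − 0.4061) = 2.158e+07 · 0.5939 ≈ 1.282e+07 m = 12.82 Mm.
(b) rₐ = a(1 + e) = 2.158e+07 · (1 + 0.4061) = 2.158e+07 · 1.4061 ≈ 3.034e+07 m = 30.34 Mm.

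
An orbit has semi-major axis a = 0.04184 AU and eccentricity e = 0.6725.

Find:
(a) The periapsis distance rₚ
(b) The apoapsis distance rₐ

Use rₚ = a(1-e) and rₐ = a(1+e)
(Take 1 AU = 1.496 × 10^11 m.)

Convert to SI: a = 0.04184 AU = 6.25926e+09 m.
(a) rₚ = a(1 − e) = 6.25926e+09 · (1 − 0.6725) = 6.25926e+09 · 0.3275 ≈ 2.05e+09 m = 0.0137 AU.
(b) rₐ = a(1 + e) = 6.25926e+09 · (1 + 0.6725) = 6.25926e+09 · 1.6725 ≈ 1.047e+10 m = 0.06998 AU.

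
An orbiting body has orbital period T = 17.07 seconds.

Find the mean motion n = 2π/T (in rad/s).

n = 2π / T.
n = 2π / 17.07 s ≈ 0.3681 rad/s.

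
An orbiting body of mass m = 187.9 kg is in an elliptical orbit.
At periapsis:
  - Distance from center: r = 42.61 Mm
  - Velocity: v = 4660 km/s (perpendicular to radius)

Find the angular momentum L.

Convert to SI: r = 42.61 Mm = 4.261e+07 m; v = 4660 km/s = 4.66e+06 m/s.
Since v is perpendicular to r, L = m · v · r.
L = 187.9 · 4.66e+06 · 4.261e+07 kg·m²/s ≈ 3.731e+16 kg·m²/s.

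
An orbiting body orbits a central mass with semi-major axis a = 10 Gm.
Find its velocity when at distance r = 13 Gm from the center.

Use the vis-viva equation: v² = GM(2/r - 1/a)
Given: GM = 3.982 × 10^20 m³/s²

Convert to SI: a = 10 Gm = 1e+10 m; r = 13 Gm = 1.3e+10 m.
Vis-viva: v = √(GM · (2/r − 1/a)).
2/r − 1/a = 2/1.3e+10 − 1/1e+10 = 5.38462e-11 m⁻¹.
v = √(3.982e+20 · 5.38462e-11) m/s ≈ 1.464e+05 m/s = 146.4 km/s.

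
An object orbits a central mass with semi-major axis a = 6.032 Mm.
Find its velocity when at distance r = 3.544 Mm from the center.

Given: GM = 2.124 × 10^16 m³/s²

Convert to SI: a = 6.032 Mm = 6.032e+06 m; r = 3.544 Mm = 3.544e+06 m.
Vis-viva: v = √(GM · (2/r − 1/a)).
2/r − 1/a = 2/3.544e+06 − 1/6.032e+06 = 3.98552e-07 m⁻¹.
v = √(2.124e+16 · 3.98552e-07) m/s ≈ 9.201e+04 m/s = 92.01 km/s.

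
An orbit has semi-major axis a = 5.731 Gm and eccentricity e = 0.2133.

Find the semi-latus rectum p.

Convert to SI: a = 5.731 Gm = 5.731e+09 m.
p = a (1 − e²).
p = 5.731e+09 · (1 − (0.2133)²) = 5.731e+09 · 0.954503 ≈ 5.47e+09 m = 5.47 Gm.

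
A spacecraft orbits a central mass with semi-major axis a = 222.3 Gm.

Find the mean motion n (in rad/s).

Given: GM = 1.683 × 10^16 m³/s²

Convert to SI: a = 222.3 Gm = 2.223e+11 m.
n = √(GM / a³).
n = √(1.683e+16 / (2.223e+11)³) rad/s ≈ 1.238e-09 rad/s.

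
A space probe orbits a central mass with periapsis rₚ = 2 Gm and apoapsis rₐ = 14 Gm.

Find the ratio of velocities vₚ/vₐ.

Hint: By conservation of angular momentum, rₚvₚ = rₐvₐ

Convert to SI: rₚ = 2 Gm = 2e+09 m; rₐ = 14 Gm = 1.4e+10 m.
Conservation of angular momentum gives rₚvₚ = rₐvₐ, so vₚ/vₐ = rₐ/rₚ.
vₚ/vₐ = 1.4e+10 / 2e+09 ≈ 7.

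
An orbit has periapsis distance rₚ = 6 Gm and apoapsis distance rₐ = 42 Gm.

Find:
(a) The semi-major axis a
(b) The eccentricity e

Convert to SI: rₚ = 6 Gm = 6e+09 m; rₐ = 42 Gm = 4.2e+10 m.
(a) a = (rₚ + rₐ) / 2 = (6e+09 + 4.2e+10) / 2 ≈ 2.4e+10 m = 24 Gm.
(b) e = (rₐ − rₚ) / (rₐ + rₚ) = (4.2e+10 − 6e+09) / (4.2e+10 + 6e+09) ≈ 0.75.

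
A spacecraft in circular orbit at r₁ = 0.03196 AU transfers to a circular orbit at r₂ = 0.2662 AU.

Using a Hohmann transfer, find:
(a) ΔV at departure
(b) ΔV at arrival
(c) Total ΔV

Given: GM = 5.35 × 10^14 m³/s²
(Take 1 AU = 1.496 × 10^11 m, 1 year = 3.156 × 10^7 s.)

Convert to SI: r₁ = 0.03196 AU = 4.78122e+09 m; r₂ = 0.2662 AU = 3.98235e+10 m.
Transfer semi-major axis: a_t = (r₁ + r₂)/2 = (4.78122e+09 + 3.98235e+10)/2 = 2.23024e+10 m.
Circular speeds: v₁ = √(GM/r₁) = 334.509 m/s, v₂ = √(GM/r₂) = 115.906 m/s.
Transfer speeds (vis-viva v² = GM(2/r − 1/a_t)): v₁ᵗ = 446.994 m/s, v₂ᵗ = 53.6662 m/s.
(a) ΔV₁ = |v₁ᵗ − v₁| ≈ 112.5 m/s = 0.02373 AU/year.
(b) ΔV₂ = |v₂ − v₂ᵗ| ≈ 62.24 m/s = 0.01313 AU/year.
(c) ΔV_total = ΔV₁ + ΔV₂ ≈ 174.7 m/s = 0.03686 AU/year.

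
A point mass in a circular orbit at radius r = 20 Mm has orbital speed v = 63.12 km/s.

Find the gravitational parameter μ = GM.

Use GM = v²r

Convert to SI: r = 20 Mm = 2e+07 m; v = 63.12 km/s = 63120 m/s.
For a circular orbit v² = GM/r, so GM = v² · r.
GM = (63120)² · 2e+07 m³/s² ≈ 7.968e+16 m³/s² = 7.968 × 10^16 m³/s².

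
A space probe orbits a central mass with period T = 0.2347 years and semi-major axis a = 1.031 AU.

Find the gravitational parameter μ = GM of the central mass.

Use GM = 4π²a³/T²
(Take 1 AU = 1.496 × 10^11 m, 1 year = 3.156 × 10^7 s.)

Convert to SI: T = 0.2347 years = 7.40713e+06 s; a = 1.031 AU = 1.54238e+11 m.
GM = 4π² · a³ / T².
GM = 4π² · (1.54238e+11)³ / (7.40713e+06)² m³/s² ≈ 2.64e+21 m³/s² = 2.64 × 10^21 m³/s².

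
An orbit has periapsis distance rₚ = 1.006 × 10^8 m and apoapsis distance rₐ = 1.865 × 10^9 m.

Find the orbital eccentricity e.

e = (rₐ − rₚ) / (rₐ + rₚ).
e = (1.865e+09 − 1.006e+08) / (1.865e+09 + 1.006e+08) = 1.7644e+09 / 1.9656e+09 ≈ 0.8976.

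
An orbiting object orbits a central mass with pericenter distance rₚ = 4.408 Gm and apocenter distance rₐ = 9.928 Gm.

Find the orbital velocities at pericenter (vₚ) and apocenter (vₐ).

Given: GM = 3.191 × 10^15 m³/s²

Convert to SI: rₚ = 4.408 Gm = 4.408e+09 m; rₐ = 9.928 Gm = 9.928e+09 m.
Use the vis-viva equation v² = GM(2/r − 1/a) with a = (rₚ + rₐ)/2 = (4.408e+09 + 9.928e+09)/2 = 7.168e+09 m.
vₚ = √(GM · (2/rₚ − 1/a)) = √(3.191e+15 · (2/4.408e+09 − 1/7.168e+09)) m/s ≈ 1001 m/s = 1.001 km/s.
vₐ = √(GM · (2/rₐ − 1/a)) = √(3.191e+15 · (2/9.928e+09 − 1/7.168e+09)) m/s ≈ 444.6 m/s = 444.6 m/s.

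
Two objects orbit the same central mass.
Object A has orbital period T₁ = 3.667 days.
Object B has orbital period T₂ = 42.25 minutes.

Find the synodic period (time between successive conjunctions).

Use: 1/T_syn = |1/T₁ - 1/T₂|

Convert to SI: T₁ = 3.667 days = 316829 s; T₂ = 42.25 minutes = 2535 s.
T_syn = |T₁ · T₂ / (T₁ − T₂)|.
T_syn = |316829 · 2535 / (316829 − 2535)| s ≈ 2555 s = 42.59 minutes.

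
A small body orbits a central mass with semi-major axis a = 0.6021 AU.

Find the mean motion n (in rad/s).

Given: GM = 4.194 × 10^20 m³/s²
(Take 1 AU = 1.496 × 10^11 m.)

Convert to SI: a = 0.6021 AU = 9.00742e+10 m.
n = √(GM / a³).
n = √(4.194e+20 / (9.00742e+10)³) rad/s ≈ 7.576e-07 rad/s.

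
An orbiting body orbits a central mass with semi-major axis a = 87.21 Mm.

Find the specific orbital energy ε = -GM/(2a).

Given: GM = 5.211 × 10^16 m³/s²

Convert to SI: a = 87.21 Mm = 8.721e+07 m.
ε = −GM / (2a).
ε = −5.211e+16 / (2 · 8.721e+07) J/kg ≈ -2.988e+08 J/kg = -298.8 MJ/kg.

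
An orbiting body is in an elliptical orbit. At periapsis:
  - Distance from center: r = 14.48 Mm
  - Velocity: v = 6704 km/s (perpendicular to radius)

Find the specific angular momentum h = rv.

Convert to SI: r = 14.48 Mm = 1.448e+07 m; v = 6704 km/s = 6.704e+06 m/s.
With v perpendicular to r, h = r · v.
h = 1.448e+07 · 6.704e+06 m²/s ≈ 9.707e+13 m²/s.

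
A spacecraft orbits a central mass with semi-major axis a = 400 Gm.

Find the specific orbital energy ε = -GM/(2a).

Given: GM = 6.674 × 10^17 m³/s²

Convert to SI: a = 400 Gm = 4e+11 m.
ε = −GM / (2a).
ε = −6.674e+17 / (2 · 4e+11) J/kg ≈ -8.342e+05 J/kg = -834.2 kJ/kg.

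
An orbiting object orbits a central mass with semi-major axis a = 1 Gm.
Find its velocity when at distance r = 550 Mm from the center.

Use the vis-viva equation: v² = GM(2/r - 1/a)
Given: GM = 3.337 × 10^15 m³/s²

Convert to SI: a = 1 Gm = 1e+09 m; r = 550 Mm = 5.5e+08 m.
Vis-viva: v = √(GM · (2/r − 1/a)).
2/r − 1/a = 2/5.5e+08 − 1/1e+09 = 2.63636e-09 m⁻¹.
v = √(3.337e+15 · 2.63636e-09) m/s ≈ 2966 m/s = 2.966 km/s.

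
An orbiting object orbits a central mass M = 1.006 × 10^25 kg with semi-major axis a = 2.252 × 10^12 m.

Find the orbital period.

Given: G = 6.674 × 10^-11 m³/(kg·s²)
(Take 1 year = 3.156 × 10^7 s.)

GM = G · M = 6.674e-11 · 1.006e+25 = 6.71404e+14 m³/s².
Kepler's third law: T = 2π √(a³ / GM).
Substituting a = 2.252e+12 m and GM = 6.71404e+14 m³/s²:
T = 2π √((2.252e+12)³ / 6.71404e+14) s
T ≈ 8.195e+11 s = 2.597e+04 years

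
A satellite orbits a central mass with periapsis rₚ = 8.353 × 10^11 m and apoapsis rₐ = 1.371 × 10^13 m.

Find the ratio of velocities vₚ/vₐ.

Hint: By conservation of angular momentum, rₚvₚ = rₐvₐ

Conservation of angular momentum gives rₚvₚ = rₐvₐ, so vₚ/vₐ = rₐ/rₚ.
vₚ/vₐ = 1.371e+13 / 8.353e+11 ≈ 16.41.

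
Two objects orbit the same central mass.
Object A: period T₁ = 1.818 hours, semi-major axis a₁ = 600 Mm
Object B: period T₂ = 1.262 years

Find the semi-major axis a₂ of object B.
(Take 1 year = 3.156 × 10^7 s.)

Convert to SI: T₁ = 1.818 hours = 6544.8 s; a₁ = 600 Mm = 6e+08 m; T₂ = 1.262 years = 3.98287e+07 s.
Kepler's third law: (T₁/T₂)² = (a₁/a₂)³ ⇒ a₂ = a₁ · (T₂/T₁)^(2/3).
T₂/T₁ = 3.98287e+07 / 6544.8 = 6085.55.
a₂ = 6e+08 · (6085.55)^(2/3) m ≈ 2e+11 m = 200 Gm.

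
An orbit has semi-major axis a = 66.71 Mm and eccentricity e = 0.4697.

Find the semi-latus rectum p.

Convert to SI: a = 66.71 Mm = 6.671e+07 m.
p = a (1 − e²).
p = 6.671e+07 · (1 − (0.4697)²) = 6.671e+07 · 0.779382 ≈ 5.199e+07 m = 51.99 Mm.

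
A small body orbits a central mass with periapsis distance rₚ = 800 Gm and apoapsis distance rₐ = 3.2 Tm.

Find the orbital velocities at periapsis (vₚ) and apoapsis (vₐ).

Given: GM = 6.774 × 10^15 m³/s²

Convert to SI: rₚ = 800 Gm = 8e+11 m; rₐ = 3.2 Tm = 3.2e+12 m.
Use the vis-viva equation v² = GM(2/r − 1/a) with a = (rₚ + rₐ)/2 = (8e+11 + 3.2e+12)/2 = 2e+12 m.
vₚ = √(GM · (2/rₚ − 1/a)) = √(6.774e+15 · (2/8e+11 − 1/2e+12)) m/s ≈ 116.4 m/s = 116.4 m/s.
vₐ = √(GM · (2/rₐ − 1/a)) = √(6.774e+15 · (2/3.2e+12 − 1/2e+12)) m/s ≈ 29.1 m/s = 29.1 m/s.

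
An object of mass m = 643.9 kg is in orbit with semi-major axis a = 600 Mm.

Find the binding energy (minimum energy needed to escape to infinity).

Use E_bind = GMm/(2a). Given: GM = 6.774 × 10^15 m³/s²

Convert to SI: a = 600 Mm = 6e+08 m.
Total orbital energy is E = −GMm/(2a); binding energy is E_bind = −E = GMm/(2a).
E_bind = 6.774e+15 · 643.9 / (2 · 6e+08) J ≈ 3.635e+09 J = 3.635 GJ.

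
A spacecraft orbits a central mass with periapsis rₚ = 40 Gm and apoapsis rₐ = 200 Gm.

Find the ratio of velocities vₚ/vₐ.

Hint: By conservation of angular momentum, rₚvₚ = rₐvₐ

Convert to SI: rₚ = 40 Gm = 4e+10 m; rₐ = 200 Gm = 2e+11 m.
Conservation of angular momentum gives rₚvₚ = rₐvₐ, so vₚ/vₐ = rₐ/rₚ.
vₚ/vₐ = 2e+11 / 4e+10 ≈ 5.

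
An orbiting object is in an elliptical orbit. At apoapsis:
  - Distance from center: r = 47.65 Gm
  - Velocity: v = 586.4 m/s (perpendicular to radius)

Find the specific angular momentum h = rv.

Convert to SI: r = 47.65 Gm = 4.765e+10 m.
With v perpendicular to r, h = r · v.
h = 4.765e+10 · 586.4 m²/s ≈ 2.794e+13 m²/s.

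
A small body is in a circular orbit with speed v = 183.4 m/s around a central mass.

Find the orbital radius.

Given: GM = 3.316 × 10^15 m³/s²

For a circular orbit, v² = GM / r, so r = GM / v².
r = 3.316e+15 / (183.4)² m ≈ 9.859e+10 m = 98.59 Gm.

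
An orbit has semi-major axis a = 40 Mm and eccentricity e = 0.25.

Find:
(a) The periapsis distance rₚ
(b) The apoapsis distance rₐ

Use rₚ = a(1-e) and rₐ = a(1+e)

Convert to SI: a = 40 Mm = 4e+07 m.
(a) rₚ = a(1 − e) = 4e+07 · (1 − 0.25) = 4e+07 · 0.75 ≈ 3e+07 m = 30 Mm.
(b) rₐ = a(1 + e) = 4e+07 · (1 + 0.25) = 4e+07 · 1.25 ≈ 5e+07 m = 50 Mm.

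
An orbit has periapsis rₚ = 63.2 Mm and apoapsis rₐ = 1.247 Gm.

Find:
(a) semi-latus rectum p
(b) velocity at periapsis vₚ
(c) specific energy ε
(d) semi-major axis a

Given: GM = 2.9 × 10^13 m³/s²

Convert to SI: rₚ = 63.2 Mm = 6.32e+07 m; rₐ = 1.247 Gm = 1.247e+09 m.
(a) From a = (rₚ + rₐ)/2 = 6.551e+08 m and e = (rₐ − rₚ)/(rₐ + rₚ) = 0.903526, p = a(1 − e²) = 6.551e+08 · (1 − (0.903526)²) ≈ 1.203e+08 m
(b) With a = (rₚ + rₐ)/2 = 6.551e+08 m, vₚ = √(GM (2/rₚ − 1/a)) = √(2.9e+13 · (2/6.32e+07 − 1/6.551e+08)) m/s ≈ 934.6 m/s
(c) With a = (rₚ + rₐ)/2 = 6.551e+08 m, ε = −GM/(2a) = −2.9e+13/(2 · 6.551e+08) J/kg ≈ -2.213e+04 J/kg
(d) a = (rₚ + rₐ)/2 = (6.32e+07 + 1.247e+09)/2 ≈ 6.551e+08 m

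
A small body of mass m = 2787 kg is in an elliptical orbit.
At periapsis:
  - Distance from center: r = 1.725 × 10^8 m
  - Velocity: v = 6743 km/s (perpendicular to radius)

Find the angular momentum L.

Convert to SI: v = 6743 km/s = 6.743e+06 m/s.
Since v is perpendicular to r, L = m · v · r.
L = 2787 · 6.743e+06 · 1.725e+08 kg·m²/s ≈ 3.242e+18 kg·m²/s.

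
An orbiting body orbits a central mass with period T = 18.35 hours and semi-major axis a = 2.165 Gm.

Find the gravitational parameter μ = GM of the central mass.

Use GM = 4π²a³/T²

Convert to SI: T = 18.35 hours = 66060 s; a = 2.165 Gm = 2.165e+09 m.
GM = 4π² · a³ / T².
GM = 4π² · (2.165e+09)³ / (66060)² m³/s² ≈ 9.18e+19 m³/s² = 9.18 × 10^19 m³/s².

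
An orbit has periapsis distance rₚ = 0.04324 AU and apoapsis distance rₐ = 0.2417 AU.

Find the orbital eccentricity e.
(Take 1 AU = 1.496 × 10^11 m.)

Convert to SI: rₚ = 0.04324 AU = 6.4687e+09 m; rₐ = 0.2417 AU = 3.61583e+10 m.
e = (rₐ − rₚ) / (rₐ + rₚ).
e = (3.61583e+10 − 6.4687e+09) / (3.61583e+10 + 6.4687e+09) = 2.96896e+10 / 4.2627e+10 ≈ 0.6965.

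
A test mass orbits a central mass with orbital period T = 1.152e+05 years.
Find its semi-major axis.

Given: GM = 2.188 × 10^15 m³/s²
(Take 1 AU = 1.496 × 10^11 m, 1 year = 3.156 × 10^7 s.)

Convert to SI: T = 1.152e+05 years = 3.63571e+12 s.
Invert Kepler's third law: a = (GM · T² / (4π²))^(1/3).
Substituting T = 3.63571e+12 s and GM = 2.188e+15 m³/s²:
a = (2.188e+15 · (3.63571e+12)² / (4π²))^(1/3) m
a ≈ 9.015e+12 m = 60.26 AU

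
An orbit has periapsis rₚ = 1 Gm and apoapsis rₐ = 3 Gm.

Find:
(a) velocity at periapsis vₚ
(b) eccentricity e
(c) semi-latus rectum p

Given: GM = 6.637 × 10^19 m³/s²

Convert to SI: rₚ = 1 Gm = 1e+09 m; rₐ = 3 Gm = 3e+09 m.
(a) With a = (rₚ + rₐ)/2 = 2e+09 m, vₚ = √(GM (2/rₚ − 1/a)) = √(6.637e+19 · (2/1e+09 − 1/2e+09)) m/s ≈ 3.155e+05 m/s
(b) e = (rₐ − rₚ)/(rₐ + rₚ) = (3e+09 − 1e+09)/(3e+09 + 1e+09) ≈ 0.5
(c) From a = (rₚ + rₐ)/2 = 2e+09 m and e = (rₐ − rₚ)/(rₐ + rₚ) = 0.5, p = a(1 − e²) = 2e+09 · (1 − (0.5)²) ≈ 1.5e+09 m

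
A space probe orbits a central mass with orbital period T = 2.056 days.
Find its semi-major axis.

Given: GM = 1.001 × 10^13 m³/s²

Convert to SI: T = 2.056 days = 177638 s.
Invert Kepler's third law: a = (GM · T² / (4π²))^(1/3).
Substituting T = 177638 s and GM = 1.001e+13 m³/s²:
a = (1.001e+13 · (177638)² / (4π²))^(1/3) m
a ≈ 2e+07 m = 20 Mm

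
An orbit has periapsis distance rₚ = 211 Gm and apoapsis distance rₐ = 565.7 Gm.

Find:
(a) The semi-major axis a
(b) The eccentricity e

Convert to SI: rₚ = 211 Gm = 2.11e+11 m; rₐ = 565.7 Gm = 5.657e+11 m.
(a) a = (rₚ + rₐ) / 2 = (2.11e+11 + 5.657e+11) / 2 ≈ 3.884e+11 m = 388.4 Gm.
(b) e = (rₐ − rₚ) / (rₐ + rₚ) = (5.657e+11 − 2.11e+11) / (5.657e+11 + 2.11e+11) ≈ 0.4567.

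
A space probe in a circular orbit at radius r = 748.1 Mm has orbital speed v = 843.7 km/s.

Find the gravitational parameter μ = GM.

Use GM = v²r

Convert to SI: r = 748.1 Mm = 7.481e+08 m; v = 843.7 km/s = 843700 m/s.
For a circular orbit v² = GM/r, so GM = v² · r.
GM = (843700)² · 7.481e+08 m³/s² ≈ 5.325e+20 m³/s² = 5.325 × 10^20 m³/s².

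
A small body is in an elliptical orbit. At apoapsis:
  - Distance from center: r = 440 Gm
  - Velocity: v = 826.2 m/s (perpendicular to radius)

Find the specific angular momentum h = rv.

Convert to SI: r = 440 Gm = 4.4e+11 m.
With v perpendicular to r, h = r · v.
h = 4.4e+11 · 826.2 m²/s ≈ 3.635e+14 m²/s.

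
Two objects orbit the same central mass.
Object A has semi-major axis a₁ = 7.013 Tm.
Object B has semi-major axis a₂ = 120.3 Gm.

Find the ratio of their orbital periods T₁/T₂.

Convert to SI: a₁ = 7.013 Tm = 7.013e+12 m; a₂ = 120.3 Gm = 1.203e+11 m.
From Kepler's third law, (T₁/T₂)² = (a₁/a₂)³, so T₁/T₂ = (a₁/a₂)^(3/2).
a₁/a₂ = 7.013e+12 / 1.203e+11 = 58.2959.
T₁/T₂ = (58.2959)^(3/2) ≈ 445.1.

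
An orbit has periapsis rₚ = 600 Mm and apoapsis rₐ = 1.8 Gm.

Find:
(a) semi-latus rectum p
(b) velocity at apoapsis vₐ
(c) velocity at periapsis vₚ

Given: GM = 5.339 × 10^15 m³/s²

Convert to SI: rₚ = 600 Mm = 6e+08 m; rₐ = 1.8 Gm = 1.8e+09 m.
(a) From a = (rₚ + rₐ)/2 = 1.2e+09 m and e = (rₐ − rₚ)/(rₐ + rₚ) = 0.5, p = a(1 − e²) = 1.2e+09 · (1 − (0.5)²) ≈ 9e+08 m
(b) With a = (rₚ + rₐ)/2 = 1.2e+09 m, vₐ = √(GM (2/rₐ − 1/a)) = √(5.339e+15 · (2/1.8e+09 − 1/1.2e+09)) m/s ≈ 1218 m/s
(c) With a = (rₚ + rₐ)/2 = 1.2e+09 m, vₚ = √(GM (2/rₚ − 1/a)) = √(5.339e+15 · (2/6e+08 − 1/1.2e+09)) m/s ≈ 3653 m/s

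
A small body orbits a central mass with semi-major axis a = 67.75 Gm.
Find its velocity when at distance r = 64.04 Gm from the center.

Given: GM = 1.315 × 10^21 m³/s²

Convert to SI: a = 67.75 Gm = 6.775e+10 m; r = 64.04 Gm = 6.404e+10 m.
Vis-viva: v = √(GM · (2/r − 1/a)).
2/r − 1/a = 2/6.404e+10 − 1/6.775e+10 = 1.64703e-11 m⁻¹.
v = √(1.315e+21 · 1.64703e-11) m/s ≈ 1.472e+05 m/s = 147.2 km/s.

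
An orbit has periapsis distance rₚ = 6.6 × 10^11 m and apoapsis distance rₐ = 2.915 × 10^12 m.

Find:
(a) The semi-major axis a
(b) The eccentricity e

(a) a = (rₚ + rₐ) / 2 = (6.6e+11 + 2.915e+12) / 2 ≈ 1.788e+12 m = 1.788 × 10^12 m.
(b) e = (rₐ − rₚ) / (rₐ + rₚ) = (2.915e+12 − 6.6e+11) / (2.915e+12 + 6.6e+11) ≈ 0.6308.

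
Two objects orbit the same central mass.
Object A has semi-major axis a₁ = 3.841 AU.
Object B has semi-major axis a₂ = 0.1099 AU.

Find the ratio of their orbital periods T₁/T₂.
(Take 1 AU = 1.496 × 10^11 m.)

Convert to SI: a₁ = 3.841 AU = 5.74614e+11 m; a₂ = 0.1099 AU = 1.6441e+10 m.
From Kepler's third law, (T₁/T₂)² = (a₁/a₂)³, so T₁/T₂ = (a₁/a₂)^(3/2).
a₁/a₂ = 5.74614e+11 / 1.6441e+10 = 34.95.
T₁/T₂ = (34.95)^(3/2) ≈ 206.6.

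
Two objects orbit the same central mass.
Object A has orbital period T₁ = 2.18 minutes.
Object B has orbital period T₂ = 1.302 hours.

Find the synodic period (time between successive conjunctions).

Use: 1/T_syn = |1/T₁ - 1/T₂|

Convert to SI: T₁ = 2.18 minutes = 130.8 s; T₂ = 1.302 hours = 4687.2 s.
T_syn = |T₁ · T₂ / (T₁ − T₂)|.
T_syn = |130.8 · 4687.2 / (130.8 − 4687.2)| s ≈ 134.6 s = 2.243 minutes.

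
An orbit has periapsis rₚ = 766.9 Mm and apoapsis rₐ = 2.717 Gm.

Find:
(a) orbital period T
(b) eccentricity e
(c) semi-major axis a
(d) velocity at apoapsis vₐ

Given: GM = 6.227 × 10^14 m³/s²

Convert to SI: rₚ = 766.9 Mm = 7.669e+08 m; rₐ = 2.717 Gm = 2.717e+09 m.
(a) With a = (rₚ + rₐ)/2 = 1.74195e+09 m, T = 2π √(a³/GM) = 2π √((1.74195e+09)³/6.227e+14) s ≈ 1.831e+07 s
(b) e = (rₐ − rₚ)/(rₐ + rₚ) = (2.717e+09 − 7.669e+08)/(2.717e+09 + 7.669e+08) ≈ 0.5597
(c) a = (rₚ + rₐ)/2 = (7.669e+08 + 2.717e+09)/2 ≈ 1.742e+09 m
(d) With a = (rₚ + rₐ)/2 = 1.74195e+09 m, vₐ = √(GM (2/rₐ − 1/a)) = √(6.227e+14 · (2/2.717e+09 − 1/1.74195e+09)) m/s ≈ 317.6 m/s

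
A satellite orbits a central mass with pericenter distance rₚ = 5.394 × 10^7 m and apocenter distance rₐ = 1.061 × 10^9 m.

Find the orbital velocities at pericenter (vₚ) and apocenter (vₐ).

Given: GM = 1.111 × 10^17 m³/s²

Use the vis-viva equation v² = GM(2/r − 1/a) with a = (rₚ + rₐ)/2 = (5.394e+07 + 1.061e+09)/2 = 5.5747e+08 m.
vₚ = √(GM · (2/rₚ − 1/a)) = √(1.111e+17 · (2/5.394e+07 − 1/5.5747e+08)) m/s ≈ 6.261e+04 m/s = 62.61 km/s.
vₐ = √(GM · (2/rₐ − 1/a)) = √(1.111e+17 · (2/1.061e+09 − 1/5.5747e+08)) m/s ≈ 3183 m/s = 3.183 km/s.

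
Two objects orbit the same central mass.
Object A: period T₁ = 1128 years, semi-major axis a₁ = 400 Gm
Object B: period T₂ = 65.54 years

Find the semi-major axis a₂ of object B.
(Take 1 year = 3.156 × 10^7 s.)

Convert to SI: T₁ = 1128 years = 3.55997e+10 s; a₁ = 400 Gm = 4e+11 m; T₂ = 65.54 years = 2.06844e+09 s.
Kepler's third law: (T₁/T₂)² = (a₁/a₂)³ ⇒ a₂ = a₁ · (T₂/T₁)^(2/3).
T₂/T₁ = 2.06844e+09 / 3.55997e+10 = 0.0581028.
a₂ = 4e+11 · (0.0581028)^(2/3) m ≈ 6.001e+10 m = 60.01 Gm.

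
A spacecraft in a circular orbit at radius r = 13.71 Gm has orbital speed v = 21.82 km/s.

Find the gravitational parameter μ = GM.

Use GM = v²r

Convert to SI: r = 13.71 Gm = 1.371e+10 m; v = 21.82 km/s = 21820 m/s.
For a circular orbit v² = GM/r, so GM = v² · r.
GM = (21820)² · 1.371e+10 m³/s² ≈ 6.528e+18 m³/s² = 6.528 × 10^18 m³/s².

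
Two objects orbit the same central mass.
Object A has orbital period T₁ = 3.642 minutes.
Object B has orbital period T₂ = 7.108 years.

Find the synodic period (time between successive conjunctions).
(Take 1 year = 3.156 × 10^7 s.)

Convert to SI: T₁ = 3.642 minutes = 218.52 s; T₂ = 7.108 years = 2.24328e+08 s.
T_syn = |T₁ · T₂ / (T₁ − T₂)|.
T_syn = |218.52 · 2.24328e+08 / (218.52 − 2.24328e+08)| s ≈ 218.5 s = 3.642 minutes.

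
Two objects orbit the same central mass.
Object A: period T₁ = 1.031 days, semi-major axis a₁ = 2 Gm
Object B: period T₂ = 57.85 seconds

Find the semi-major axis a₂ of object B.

Convert to SI: T₁ = 1.031 days = 89078.4 s; a₁ = 2 Gm = 2e+09 m.
Kepler's third law: (T₁/T₂)² = (a₁/a₂)³ ⇒ a₂ = a₁ · (T₂/T₁)^(2/3).
T₂/T₁ = 57.85 / 89078.4 = 0.000649428.
a₂ = 2e+09 · (0.000649428)^(2/3) m ≈ 1.5e+07 m = 15 Mm.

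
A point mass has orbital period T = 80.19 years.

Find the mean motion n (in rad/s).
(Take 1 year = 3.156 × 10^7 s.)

Convert to SI: T = 80.19 years = 2.5308e+09 s.
n = 2π / T.
n = 2π / 2.5308e+09 s ≈ 2.483e-09 rad/s.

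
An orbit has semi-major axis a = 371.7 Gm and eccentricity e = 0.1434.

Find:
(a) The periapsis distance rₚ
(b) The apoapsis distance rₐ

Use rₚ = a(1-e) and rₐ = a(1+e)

Convert to SI: a = 371.7 Gm = 3.717e+11 m.
(a) rₚ = a(1 − e) = 3.717e+11 · (1 − 0.1434) = 3.717e+11 · 0.8566 ≈ 3.184e+11 m = 318.4 Gm.
(b) rₐ = a(1 + e) = 3.717e+11 · (1 + 0.1434) = 3.717e+11 · 1.1434 ≈ 4.25e+11 m = 425 Gm.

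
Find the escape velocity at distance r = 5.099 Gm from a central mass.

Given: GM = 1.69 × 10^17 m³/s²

Convert to SI: r = 5.099 Gm = 5.099e+09 m.
Escape velocity comes from setting total energy to zero: ½v² − GM/r = 0 ⇒ v_esc = √(2GM / r).
v_esc = √(2 · 1.69e+17 / 5.099e+09) m/s ≈ 8142 m/s = 8.142 km/s.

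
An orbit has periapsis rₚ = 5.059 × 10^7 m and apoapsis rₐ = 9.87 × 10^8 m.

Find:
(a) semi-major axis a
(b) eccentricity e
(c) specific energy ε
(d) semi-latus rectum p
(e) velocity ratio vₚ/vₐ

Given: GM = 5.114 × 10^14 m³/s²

(a) a = (rₚ + rₐ)/2 = (5.059e+07 + 9.87e+08)/2 ≈ 5.188e+08 m
(b) e = (rₐ − rₚ)/(rₐ + rₚ) = (9.87e+08 − 5.059e+07)/(9.87e+08 + 5.059e+07) ≈ 0.9025
(c) With a = (rₚ + rₐ)/2 = 5.18795e+08 m, ε = −GM/(2a) = −5.114e+14/(2 · 5.18795e+08) J/kg ≈ -4.929e+05 J/kg
(d) From a = (rₚ + rₐ)/2 = 5.18795e+08 m and e = (rₐ − rₚ)/(rₐ + rₚ) = 0.902486, p = a(1 − e²) = 5.18795e+08 · (1 − (0.902486)²) ≈ 9.625e+07 m
(e) Conservation of angular momentum (rₚvₚ = rₐvₐ) gives vₚ/vₐ = rₐ/rₚ = 9.87e+08/5.059e+07 ≈ 19.51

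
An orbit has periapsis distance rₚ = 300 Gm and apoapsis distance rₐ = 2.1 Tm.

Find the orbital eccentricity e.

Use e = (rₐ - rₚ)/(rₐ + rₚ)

Convert to SI: rₚ = 300 Gm = 3e+11 m; rₐ = 2.1 Tm = 2.1e+12 m.
e = (rₐ − rₚ) / (rₐ + rₚ).
e = (2.1e+12 − 3e+11) / (2.1e+12 + 3e+11) = 1.8e+12 / 2.4e+12 ≈ 0.75.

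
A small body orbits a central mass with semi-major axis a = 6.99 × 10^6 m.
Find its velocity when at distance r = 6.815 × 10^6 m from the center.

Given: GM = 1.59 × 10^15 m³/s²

Vis-viva: v = √(GM · (2/r − 1/a)).
2/r − 1/a = 2/6.815e+06 − 1/6.99e+06 = 1.50409e-07 m⁻¹.
v = √(1.59e+15 · 1.50409e-07) m/s ≈ 1.546e+04 m/s = 15.46 km/s.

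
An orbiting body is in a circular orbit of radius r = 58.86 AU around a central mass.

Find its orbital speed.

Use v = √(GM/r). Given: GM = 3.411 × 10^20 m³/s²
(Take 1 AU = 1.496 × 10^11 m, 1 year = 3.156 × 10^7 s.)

Convert to SI: r = 58.86 AU = 8.80546e+12 m.
For a circular orbit, gravity supplies the centripetal force, so v = √(GM / r).
v = √(3.411e+20 / 8.80546e+12) m/s ≈ 6224 m/s = 1.313 AU/year.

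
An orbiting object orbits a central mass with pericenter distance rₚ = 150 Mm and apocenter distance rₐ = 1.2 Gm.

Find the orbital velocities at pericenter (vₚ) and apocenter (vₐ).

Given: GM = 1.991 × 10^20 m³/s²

Convert to SI: rₚ = 150 Mm = 1.5e+08 m; rₐ = 1.2 Gm = 1.2e+09 m.
Use the vis-viva equation v² = GM(2/r − 1/a) with a = (rₚ + rₐ)/2 = (1.5e+08 + 1.2e+09)/2 = 6.75e+08 m.
vₚ = √(GM · (2/rₚ − 1/a)) = √(1.991e+20 · (2/1.5e+08 − 1/6.75e+08)) m/s ≈ 1.536e+06 m/s = 1536 km/s.
vₐ = √(GM · (2/rₐ − 1/a)) = √(1.991e+20 · (2/1.2e+09 − 1/6.75e+08)) m/s ≈ 1.92e+05 m/s = 192 km/s.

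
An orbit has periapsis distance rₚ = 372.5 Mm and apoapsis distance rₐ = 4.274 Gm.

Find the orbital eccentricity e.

Convert to SI: rₚ = 372.5 Mm = 3.725e+08 m; rₐ = 4.274 Gm = 4.274e+09 m.
e = (rₐ − rₚ) / (rₐ + rₚ).
e = (4.274e+09 − 3.725e+08) / (4.274e+09 + 3.725e+08) = 3.9015e+09 / 4.6465e+09 ≈ 0.8397.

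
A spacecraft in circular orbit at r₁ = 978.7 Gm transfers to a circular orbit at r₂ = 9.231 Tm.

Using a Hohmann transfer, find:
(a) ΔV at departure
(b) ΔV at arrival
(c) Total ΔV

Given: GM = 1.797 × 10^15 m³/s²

Convert to SI: r₁ = 978.7 Gm = 9.787e+11 m; r₂ = 9.231 Tm = 9.231e+12 m.
Transfer semi-major axis: a_t = (r₁ + r₂)/2 = (9.787e+11 + 9.231e+12)/2 = 5.10485e+12 m.
Circular speeds: v₁ = √(GM/r₁) = 42.8498 m/s, v₂ = √(GM/r₂) = 13.9524 m/s.
Transfer speeds (vis-viva v² = GM(2/r − 1/a_t)): v₁ᵗ = 57.6212 m/s, v₂ᵗ = 6.10918 m/s.
(a) ΔV₁ = |v₁ᵗ − v₁| ≈ 14.77 m/s = 14.77 m/s.
(b) ΔV₂ = |v₂ − v₂ᵗ| ≈ 7.843 m/s = 7.843 m/s.
(c) ΔV_total = ΔV₁ + ΔV₂ ≈ 22.61 m/s = 22.61 m/s.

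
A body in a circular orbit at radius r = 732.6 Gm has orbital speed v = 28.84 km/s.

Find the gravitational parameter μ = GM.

Convert to SI: r = 732.6 Gm = 7.326e+11 m; v = 28.84 km/s = 28840 m/s.
For a circular orbit v² = GM/r, so GM = v² · r.
GM = (28840)² · 7.326e+11 m³/s² ≈ 6.093e+20 m³/s² = 6.093 × 10^20 m³/s².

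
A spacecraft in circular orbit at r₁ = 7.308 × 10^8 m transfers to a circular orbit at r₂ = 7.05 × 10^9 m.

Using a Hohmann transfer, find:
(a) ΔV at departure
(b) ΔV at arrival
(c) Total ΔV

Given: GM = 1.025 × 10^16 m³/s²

Transfer semi-major axis: a_t = (r₁ + r₂)/2 = (7.308e+08 + 7.05e+09)/2 = 3.8904e+09 m.
Circular speeds: v₁ = √(GM/r₁) = 3745.09 m/s, v₂ = √(GM/r₂) = 1205.78 m/s.
Transfer speeds (vis-viva v² = GM(2/r − 1/a_t)): v₁ᵗ = 5041.5 m/s, v₂ᵗ = 522.6 m/s.
(a) ΔV₁ = |v₁ᵗ − v₁| ≈ 1296 m/s = 1.296 km/s.
(b) ΔV₂ = |v₂ − v₂ᵗ| ≈ 683.2 m/s = 683.2 m/s.
(c) ΔV_total = ΔV₁ + ΔV₂ ≈ 1980 m/s = 1.98 km/s.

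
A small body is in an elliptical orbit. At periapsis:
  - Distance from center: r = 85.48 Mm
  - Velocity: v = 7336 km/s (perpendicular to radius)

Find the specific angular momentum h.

Convert to SI: r = 85.48 Mm = 8.548e+07 m; v = 7336 km/s = 7.336e+06 m/s.
With v perpendicular to r, h = r · v.
h = 8.548e+07 · 7.336e+06 m²/s ≈ 6.271e+14 m²/s.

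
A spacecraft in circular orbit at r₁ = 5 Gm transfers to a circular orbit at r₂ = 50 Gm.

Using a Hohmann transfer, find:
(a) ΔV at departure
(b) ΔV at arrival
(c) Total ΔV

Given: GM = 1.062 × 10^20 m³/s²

Convert to SI: r₁ = 5 Gm = 5e+09 m; r₂ = 50 Gm = 5e+10 m.
Transfer semi-major axis: a_t = (r₁ + r₂)/2 = (5e+09 + 5e+10)/2 = 2.75e+10 m.
Circular speeds: v₁ = √(GM/r₁) = 145739 m/s, v₂ = √(GM/r₂) = 46086.9 m/s.
Transfer speeds (vis-viva v² = GM(2/r − 1/a_t)): v₁ᵗ = 196515 m/s, v₂ᵗ = 19651.5 m/s.
(a) ΔV₁ = |v₁ᵗ − v₁| ≈ 5.078e+04 m/s = 50.78 km/s.
(b) ΔV₂ = |v₂ − v₂ᵗ| ≈ 2.644e+04 m/s = 26.44 km/s.
(c) ΔV_total = ΔV₁ + ΔV₂ ≈ 7.721e+04 m/s = 77.21 km/s.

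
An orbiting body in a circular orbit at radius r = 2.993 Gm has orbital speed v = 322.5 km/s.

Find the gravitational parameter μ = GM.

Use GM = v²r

Convert to SI: r = 2.993 Gm = 2.993e+09 m; v = 322.5 km/s = 322500 m/s.
For a circular orbit v² = GM/r, so GM = v² · r.
GM = (322500)² · 2.993e+09 m³/s² ≈ 3.113e+20 m³/s² = 3.113 × 10^20 m³/s².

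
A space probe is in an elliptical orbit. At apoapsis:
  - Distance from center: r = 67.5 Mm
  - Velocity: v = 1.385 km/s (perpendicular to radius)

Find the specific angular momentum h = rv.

Convert to SI: r = 67.5 Mm = 6.75e+07 m; v = 1.385 km/s = 1385 m/s.
With v perpendicular to r, h = r · v.
h = 6.75e+07 · 1385 m²/s ≈ 9.349e+10 m²/s.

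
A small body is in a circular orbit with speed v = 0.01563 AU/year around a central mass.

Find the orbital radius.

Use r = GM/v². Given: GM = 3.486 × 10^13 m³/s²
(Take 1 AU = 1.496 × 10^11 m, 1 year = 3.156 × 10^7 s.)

Convert to SI: v = 0.01563 AU/year = 74.089 m/s.
For a circular orbit, v² = GM / r, so r = GM / v².
r = 3.486e+13 / (74.089)² m ≈ 6.351e+09 m = 0.04245 AU.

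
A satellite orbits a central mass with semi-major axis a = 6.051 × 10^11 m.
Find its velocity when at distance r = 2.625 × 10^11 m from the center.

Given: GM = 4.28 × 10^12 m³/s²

Vis-viva: v = √(GM · (2/r − 1/a)).
2/r − 1/a = 2/2.625e+11 − 1/6.051e+11 = 5.96643e-12 m⁻¹.
v = √(4.28e+12 · 5.96643e-12) m/s ≈ 5.053 m/s = 5.053 m/s.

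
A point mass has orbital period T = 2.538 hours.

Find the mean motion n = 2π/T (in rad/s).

Convert to SI: T = 2.538 hours = 9136.8 s.
n = 2π / T.
n = 2π / 9136.8 s ≈ 0.0006877 rad/s.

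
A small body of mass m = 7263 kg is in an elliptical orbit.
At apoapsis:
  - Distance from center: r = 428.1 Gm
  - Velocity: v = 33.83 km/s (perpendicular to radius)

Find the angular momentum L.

Convert to SI: r = 428.1 Gm = 4.281e+11 m; v = 33.83 km/s = 33830 m/s.
Since v is perpendicular to r, L = m · v · r.
L = 7263 · 33830 · 4.281e+11 kg·m²/s ≈ 1.052e+20 kg·m²/s.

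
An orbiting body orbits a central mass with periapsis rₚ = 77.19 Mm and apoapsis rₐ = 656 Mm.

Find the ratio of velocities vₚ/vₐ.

Convert to SI: rₚ = 77.19 Mm = 7.719e+07 m; rₐ = 656 Mm = 6.56e+08 m.
Conservation of angular momentum gives rₚvₚ = rₐvₐ, so vₚ/vₐ = rₐ/rₚ.
vₚ/vₐ = 6.56e+08 / 7.719e+07 ≈ 8.499.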